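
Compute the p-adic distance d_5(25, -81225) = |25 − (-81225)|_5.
d_5(25, -81225) = 1/3125

Step 1 — x − y = 25 − (-81225) = 81250. Step 2 — v_5(81250) = 5 (factor: 81250 = (5^5 · 26); the sign does not affect v_p). Step 3 — |x − y|_5 = 5^{-5} = 1/3125.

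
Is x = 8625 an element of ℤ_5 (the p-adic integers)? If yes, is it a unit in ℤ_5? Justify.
x ∈ ℤ_5 but not a unit; v_5(x) = 3 > 0

ℤ_5 = {x ∈ ℚ_5 : v_5(x) ≥ 0} and ℤ_5^× = {x ∈ ℤ_5 : v_5(x) = 0}. Here v_5(8625) = v_5(num) − v_5(den) = 3; compare against these criteria.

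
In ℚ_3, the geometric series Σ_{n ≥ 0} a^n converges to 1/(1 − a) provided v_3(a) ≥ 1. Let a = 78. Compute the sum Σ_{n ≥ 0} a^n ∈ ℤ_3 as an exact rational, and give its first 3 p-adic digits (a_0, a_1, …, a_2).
Σ a^n = 1/(1 − a) = -1/77;  first 3 digits = (1, 2, 0)

v_3(a) = 1 ≥ 1, so the series converges in ℤ_3 to 1/(1 − a) = 1/(1 − 78) = -1/77. Expand this rational in ℤ_3: compute digits iteratively via d_i = x_i mod 3, x_{i+1} = (x_i − d_i)/3. The first 3 digits are (1, 2, 0).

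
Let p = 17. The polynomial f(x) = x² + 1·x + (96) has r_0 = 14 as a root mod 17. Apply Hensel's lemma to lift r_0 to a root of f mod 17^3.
r_2 = 2734 (mod 4913)

Hensel: r_{i+1} = r_i − f(r_i)·(f′(r_i))^{-1} mod 17^{i+2}, f′(x) = 2x + 1. Iterate:
  r_0 = 14 (mod 17)
  r_1 = 133 (mod 289)
  r_2 = 2734 (mod 4913)
Final: r = 2734 satisfies f(r) ≡ 0 mod 17^3.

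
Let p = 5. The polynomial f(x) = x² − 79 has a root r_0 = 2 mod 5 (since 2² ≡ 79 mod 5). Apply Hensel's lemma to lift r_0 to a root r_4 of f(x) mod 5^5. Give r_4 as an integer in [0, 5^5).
r_4 = 177 (mod 3125)

Hensel's recurrence: r_{i+1} = r_i − f(r_i)·(f′(r_i))^{-1} mod 5^{i+2}, with f′(x) = 2x. Iterate:
  r_0 = 2 (mod 5)
  r_1 = 2 (mod 25)
  r_2 = 52 (mod 125)
  r_3 = 177 (mod 625)
  r_4 = 177 (mod 3125)
Final: r_4 = 177, and one checks f(r_4) ≡ 0 mod 5^5.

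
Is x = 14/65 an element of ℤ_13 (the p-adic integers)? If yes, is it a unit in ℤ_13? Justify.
x ∉ ℤ_13 (v_13(x) = -1 < 0)

ℤ_13 = {x ∈ ℚ_13 : v_13(x) ≥ 0} and ℤ_13^× = {x ∈ ℤ_13 : v_13(x) = 0}. Here v_13(14/65) = v_13(num) − v_13(den) = -1; compare against these criteria.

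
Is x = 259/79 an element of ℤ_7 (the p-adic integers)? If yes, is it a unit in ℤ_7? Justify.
x ∈ ℤ_7 but not a unit; v_7(x) = 1 > 0

ℤ_7 = {x ∈ ℚ_7 : v_7(x) ≥ 0} and ℤ_7^× = {x ∈ ℤ_7 : v_7(x) = 0}. Here v_7(259/79) = v_7(num) − v_7(den) = 1; compare against these criteria.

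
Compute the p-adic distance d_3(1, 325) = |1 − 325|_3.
d_3(1, 325) = 1/81

Step 1 — x − y = 1 − 325 = -324. Step 2 — v_3(-324) = 4 (factor: -324 = −(3^4 · 4); the sign does not affect v_p). Step 3 — |x − y|_3 = 3^{-4} = 1/81.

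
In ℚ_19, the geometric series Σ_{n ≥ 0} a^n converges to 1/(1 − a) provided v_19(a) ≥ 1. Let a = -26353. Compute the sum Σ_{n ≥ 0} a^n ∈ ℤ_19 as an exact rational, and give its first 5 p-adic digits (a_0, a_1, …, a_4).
Σ a^n = 1/(1 − a) = 1/26354;  first 5 digits = (1, 0, 3, 15, 8)

v_19(a) = 2 ≥ 1, so the series converges in ℤ_19 to 1/(1 − a) = 1/(1 − (-26353)) = 1/26354. Expand this rational in ℤ_19: compute digits iteratively via d_i = x_i mod 19, x_{i+1} = (x_i − d_i)/19. The first 5 digits are (1, 0, 3, 15, 8).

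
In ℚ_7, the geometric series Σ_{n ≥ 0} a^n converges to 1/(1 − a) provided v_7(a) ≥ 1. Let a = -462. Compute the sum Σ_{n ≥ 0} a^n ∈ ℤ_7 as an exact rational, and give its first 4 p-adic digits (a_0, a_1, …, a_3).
Σ a^n = 1/(1 − a) = 1/463;  first 4 digits = (1, 4, 6, 5)

v_7(a) = 1 ≥ 1, so the series converges in ℤ_7 to 1/(1 − a) = 1/(1 − (-462)) = 1/463. Expand this rational in ℤ_7: compute digits iteratively via d_i = x_i mod 7, x_{i+1} = (x_i − d_i)/7. The first 4 digits are (1, 4, 6, 5).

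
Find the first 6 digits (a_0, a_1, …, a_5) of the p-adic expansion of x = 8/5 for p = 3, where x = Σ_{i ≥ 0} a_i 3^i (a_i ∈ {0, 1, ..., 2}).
(a_0, …, a_5) = (1, 2, 0, 1, 2, 1)

v_3(8/5) = 0 (numerator and denominator both coprime to 3), so x ∈ ℤ_3^×. Compute digits iteratively via a_i = x_i mod 3, x_{i+1} = (x_i − a_i)/3, with x_0 = x:
  x_0 = 8/5;  a_0 = 1;  x_1 = (x_0 − 1)/3 = 1/5
  x_1 = 1/5;  a_1 = 2;  x_2 = (x_1 − 2)/3 = -3/5
  x_2 = -3/5;  a_2 = 0;  x_3 = (x_2 − 0)/3 = -1/5
  x_3 = -1/5;  a_3 = 1;  x_4 = (x_3 − 1)/3 = -2/5
  x_4 = -2/5;  a_4 = 2;  x_5 = (x_4 − 2)/3 = -4/5
  x_5 = -4/5;  a_5 = 1;  x_6 = (x_5 − 1)/3 = -3/5
Digits: (1, 2, 0, 1, 2, 1).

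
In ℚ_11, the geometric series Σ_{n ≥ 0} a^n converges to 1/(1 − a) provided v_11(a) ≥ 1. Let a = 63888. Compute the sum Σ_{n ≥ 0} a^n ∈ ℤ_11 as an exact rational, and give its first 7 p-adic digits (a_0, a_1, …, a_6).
Σ a^n = 1/(1 − a) = -1/63887;  first 7 digits = (1, 0, 0, 4, 4, 0, 5)

v_11(a) = 3 ≥ 1, so the series converges in ℤ_11 to 1/(1 − a) = 1/(1 − 63888) = -1/63887. Expand this rational in ℤ_11: compute digits iteratively via d_i = x_i mod 11, x_{i+1} = (x_i − d_i)/11. The first 7 digits are (1, 0, 0, 4, 4, 0, 5).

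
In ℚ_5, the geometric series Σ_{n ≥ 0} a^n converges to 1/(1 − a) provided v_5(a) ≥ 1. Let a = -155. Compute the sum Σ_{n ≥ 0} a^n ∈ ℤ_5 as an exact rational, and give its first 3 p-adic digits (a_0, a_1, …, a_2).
Σ a^n = 1/(1 − a) = 1/156;  first 3 digits = (1, 4, 4)

v_5(a) = 1 ≥ 1, so the series converges in ℤ_5 to 1/(1 − a) = 1/(1 − (-155)) = 1/156. Expand this rational in ℤ_5: compute digits iteratively via d_i = x_i mod 5, x_{i+1} = (x_i − d_i)/5. The first 3 digits are (1, 4, 4).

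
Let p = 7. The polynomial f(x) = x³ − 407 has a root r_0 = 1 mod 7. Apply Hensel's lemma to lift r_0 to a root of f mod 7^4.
r_3 = 2325 (mod 2401)

Hensel: r_{i+1} = r_i − f(r_i)/f′(r_i) mod 7^{i+2}, where f′(x) = 3x². Iterate:
  r_0 = 1 (mod 7)
  r_1 = 22 (mod 49)
  r_2 = 267 (mod 343)
  r_3 = 2325 (mod 2401)
Final: r = 2325 with f(r) ≡ 0 mod 7^4.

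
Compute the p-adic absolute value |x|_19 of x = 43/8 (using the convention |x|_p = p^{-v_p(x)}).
|43/8|_19 = 1

Step 1 — compute v_19(x) by factoring powers of 19 out of the numerator and denominator: v_19(43/8) = 0. Step 2 — apply |x|_p = p^{-v_p(x)} = 19^{0} = 1.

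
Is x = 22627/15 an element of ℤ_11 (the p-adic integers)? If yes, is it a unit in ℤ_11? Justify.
x ∈ ℤ_11 but not a unit; v_11(x) = 3 > 0

ℤ_11 = {x ∈ ℚ_11 : v_11(x) ≥ 0} and ℤ_11^× = {x ∈ ℤ_11 : v_11(x) = 0}. Here v_11(22627/15) = v_11(num) − v_11(den) = 3; compare against these criteria.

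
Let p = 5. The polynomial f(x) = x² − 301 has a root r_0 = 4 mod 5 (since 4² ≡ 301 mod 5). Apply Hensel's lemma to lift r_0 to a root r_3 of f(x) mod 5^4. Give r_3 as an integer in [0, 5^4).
r_3 = 474 (mod 625)

Hensel's recurrence: r_{i+1} = r_i − f(r_i)·(f′(r_i))^{-1} mod 5^{i+2}, with f′(x) = 2x. Iterate:
  r_0 = 4 (mod 5)
  r_1 = 24 (mod 25)
  r_2 = 99 (mod 125)
  r_3 = 474 (mod 625)
Final: r_3 = 474, and one checks f(r_3) ≡ 0 mod 5^4.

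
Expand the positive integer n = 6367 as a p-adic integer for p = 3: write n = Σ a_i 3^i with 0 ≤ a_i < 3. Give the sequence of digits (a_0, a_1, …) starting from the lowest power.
(a_0, a_1, …) = (1, 1, 2, 1, 0, 2, 2, 2)

Repeated division by 3 gives the digits low-to-high: 6367 = 1 + 1·3^1 + 2·3^2 + 1·3^3 + 2·3^5 + 2·3^6 + 2·3^7. Digit sequence: (1, 1, 2, 1, 0, 2, 2, 2).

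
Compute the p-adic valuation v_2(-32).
v_2(-32) = 5

v_2(n) is the largest exponent k such that 2^k divides n. Factor out: -32 = -2^5 · 1. (Sign doesn't affect v_p.) So v_2(-32) = 5.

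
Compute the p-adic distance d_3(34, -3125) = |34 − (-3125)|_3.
d_3(34, -3125) = 1/243

Step 1 — x − y = 34 − (-3125) = 3159. Step 2 — v_3(3159) = 5 (factor: 3159 = (3^5 · 13); the sign does not affect v_p). Step 3 — |x − y|_3 = 3^{-5} = 1/243.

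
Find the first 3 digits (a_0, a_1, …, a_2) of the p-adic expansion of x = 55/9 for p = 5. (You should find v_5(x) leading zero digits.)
(a_0, …, a_2) = (0, 4, 0)

v_5(55/9) = 1, so a_0 = ... = a_0 = 0. Factor out: x = 5^1 · u with u = 11/9 a unit in ℤ_5. Expand u iteratively via a_{v+i} = u_i mod 5, u_{i+1} = (u_i − a_{v+i})/5:
  u_0 = 11/9;  a_1 = 4;  u_1 = (u_0 − 4)/5 = -5/9
  u_1 = -5/9;  a_2 = 0;  u_2 = (u_1 − 0)/5 = -1/9
Digits: (0, 4, 0).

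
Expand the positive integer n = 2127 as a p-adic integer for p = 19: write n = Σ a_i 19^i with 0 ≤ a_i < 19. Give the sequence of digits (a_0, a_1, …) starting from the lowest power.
(a_0, a_1, …) = (18, 16, 5)

Repeated division by 19 gives the digits low-to-high: 2127 = 18 + 16·19^1 + 5·19^2. Digit sequence: (18, 16, 5).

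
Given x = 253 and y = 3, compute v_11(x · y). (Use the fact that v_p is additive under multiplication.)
v_11(759) = 1

v_p(x) = 1 (factor: 253 = 11^1 · 23); v_p(y) = 0 (factor: 3 = 11^0 · 3). Additivity: v_p(xy) = v_p(x) + v_p(y) = 1 + 0 = 1. (Direct check: xy = 759 = 11^1 · (69).)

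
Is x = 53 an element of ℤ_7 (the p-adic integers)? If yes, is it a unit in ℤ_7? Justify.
x ∈ ℤ_7^× (unit); v_7(x) = 0

ℤ_7 = {x ∈ ℚ_7 : v_7(x) ≥ 0} and ℤ_7^× = {x ∈ ℤ_7 : v_7(x) = 0}. Here v_7(53) = v_7(num) − v_7(den) = 0; compare against these criteria.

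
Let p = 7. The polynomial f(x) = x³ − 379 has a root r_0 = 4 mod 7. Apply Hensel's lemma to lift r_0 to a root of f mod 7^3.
r_2 = 179 (mod 343)

Hensel: r_{i+1} = r_i − f(r_i)/f′(r_i) mod 7^{i+2}, where f′(x) = 3x². Iterate:
  r_0 = 4 (mod 7)
  r_1 = 32 (mod 49)
  r_2 = 179 (mod 343)
Final: r = 179 with f(r) ≡ 0 mod 7^3.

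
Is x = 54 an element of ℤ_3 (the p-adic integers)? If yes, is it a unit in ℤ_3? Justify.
x ∈ ℤ_3 but not a unit; v_3(x) = 3 > 0

ℤ_3 = {x ∈ ℚ_3 : v_3(x) ≥ 0} and ℤ_3^× = {x ∈ ℤ_3 : v_3(x) = 0}. Here v_3(54) = v_3(num) − v_3(den) = 3; compare against these criteria.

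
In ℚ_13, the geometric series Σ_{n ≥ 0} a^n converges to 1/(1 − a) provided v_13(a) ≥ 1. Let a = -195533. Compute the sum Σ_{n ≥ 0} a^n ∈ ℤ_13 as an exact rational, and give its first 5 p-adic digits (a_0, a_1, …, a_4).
Σ a^n = 1/(1 − a) = 1/195534;  first 5 digits = (1, 0, 0, 2, 6)

v_13(a) = 3 ≥ 1, so the series converges in ℤ_13 to 1/(1 − a) = 1/(1 − (-195533)) = 1/195534. Expand this rational in ℤ_13: compute digits iteratively via d_i = x_i mod 13, x_{i+1} = (x_i − d_i)/13. The first 5 digits are (1, 0, 0, 2, 6).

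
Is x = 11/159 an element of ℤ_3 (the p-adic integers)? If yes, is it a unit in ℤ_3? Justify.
x ∉ ℤ_3 (v_3(x) = -1 < 0)

ℤ_3 = {x ∈ ℚ_3 : v_3(x) ≥ 0} and ℤ_3^× = {x ∈ ℤ_3 : v_3(x) = 0}. Here v_3(11/159) = v_3(num) − v_3(den) = -1; compare against these criteria.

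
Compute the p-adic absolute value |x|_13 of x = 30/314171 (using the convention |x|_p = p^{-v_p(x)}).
|30/314171|_13 = 28561

Step 1 — compute v_13(x) by factoring powers of 13 out of the numerator and denominator: v_13(30/314171) = -4. Step 2 — apply |x|_p = p^{-v_p(x)} = 13^{4} = 28561.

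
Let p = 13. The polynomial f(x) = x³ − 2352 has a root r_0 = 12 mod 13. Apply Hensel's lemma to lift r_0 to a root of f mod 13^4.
r_3 = 9346 (mod 28561)

Hensel: r_{i+1} = r_i − f(r_i)/f′(r_i) mod 13^{i+2}, where f′(x) = 3x². Iterate:
  r_0 = 12 (mod 13)
  r_1 = 51 (mod 169)
  r_2 = 558 (mod 2197)
  r_3 = 9346 (mod 28561)
Final: r = 9346 with f(r) ≡ 0 mod 13^4.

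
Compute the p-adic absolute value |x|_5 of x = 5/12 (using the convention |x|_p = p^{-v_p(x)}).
|5/12|_5 = 1/5

Step 1 — compute v_5(x) by factoring powers of 5 out of the numerator and denominator: v_5(5/12) = 1. Step 2 — apply |x|_p = p^{-v_p(x)} = 5^{-1} = 1/5.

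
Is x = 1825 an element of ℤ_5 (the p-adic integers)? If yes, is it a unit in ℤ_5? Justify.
x ∈ ℤ_5 but not a unit; v_5(x) = 2 > 0

ℤ_5 = {x ∈ ℚ_5 : v_5(x) ≥ 0} and ℤ_5^× = {x ∈ ℤ_5 : v_5(x) = 0}. Here v_5(1825) = v_5(num) − v_5(den) = 2; compare against these criteria.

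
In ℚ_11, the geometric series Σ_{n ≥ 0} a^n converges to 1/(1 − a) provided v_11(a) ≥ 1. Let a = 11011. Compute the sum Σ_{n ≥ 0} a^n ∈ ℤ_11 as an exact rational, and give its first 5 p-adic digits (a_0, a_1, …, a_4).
Σ a^n = 1/(1 − a) = -1/11010;  first 5 digits = (1, 0, 3, 8, 9)

v_11(a) = 2 ≥ 1, so the series converges in ℤ_11 to 1/(1 − a) = 1/(1 − 11011) = -1/11010. Expand this rational in ℤ_11: compute digits iteratively via d_i = x_i mod 11, x_{i+1} = (x_i − d_i)/11. The first 5 digits are (1, 0, 3, 8, 9).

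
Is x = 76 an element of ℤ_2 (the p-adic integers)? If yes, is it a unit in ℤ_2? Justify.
x ∈ ℤ_2 but not a unit; v_2(x) = 2 > 0

ℤ_2 = {x ∈ ℚ_2 : v_2(x) ≥ 0} and ℤ_2^× = {x ∈ ℤ_2 : v_2(x) = 0}. Here v_2(76) = v_2(num) − v_2(den) = 2; compare against these criteria.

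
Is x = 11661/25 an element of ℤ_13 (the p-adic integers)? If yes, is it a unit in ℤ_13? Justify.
x ∈ ℤ_13 but not a unit; v_13(x) = 2 > 0

ℤ_13 = {x ∈ ℚ_13 : v_13(x) ≥ 0} and ℤ_13^× = {x ∈ ℤ_13 : v_13(x) = 0}. Here v_13(11661/25) = v_13(num) − v_13(den) = 2; compare against these criteria.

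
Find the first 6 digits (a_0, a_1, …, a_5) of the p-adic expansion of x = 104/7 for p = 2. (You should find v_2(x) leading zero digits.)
(a_0, …, a_5) = (0, 0, 0, 1, 1, 0)

v_2(104/7) = 3, so a_0 = ... = a_2 = 0. Factor out: x = 2^3 · u with u = 13/7 a unit in ℤ_2. Expand u iteratively via a_{v+i} = u_i mod 2, u_{i+1} = (u_i − a_{v+i})/2:
  u_0 = 13/7;  a_3 = 1;  u_1 = (u_0 − 1)/2 = 3/7
  u_1 = 3/7;  a_4 = 1;  u_2 = (u_1 − 1)/2 = -2/7
  u_2 = -2/7;  a_5 = 0;  u_3 = (u_2 − 0)/2 = -1/7
Digits: (0, 0, 0, 1, 1, 0).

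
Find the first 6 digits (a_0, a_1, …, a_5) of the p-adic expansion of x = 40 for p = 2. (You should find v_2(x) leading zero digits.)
(a_0, …, a_5) = (0, 0, 0, 1, 0, 1)

v_2(40) = 3, so a_0 = ... = a_2 = 0. Factor out: x = 2^3 · u with u = 5 a unit in ℤ_2. Expand u iteratively via a_{v+i} = u_i mod 2, u_{i+1} = (u_i − a_{v+i})/2:
  u_0 = 5;  a_3 = 1;  u_1 = (u_0 − 1)/2 = 2
  u_1 = 2;  a_4 = 0;  u_2 = (u_1 − 0)/2 = 1
  u_2 = 1;  a_5 = 1;  u_3 = (u_2 − 1)/2 = 0
Digits: (0, 0, 0, 1, 0, 1).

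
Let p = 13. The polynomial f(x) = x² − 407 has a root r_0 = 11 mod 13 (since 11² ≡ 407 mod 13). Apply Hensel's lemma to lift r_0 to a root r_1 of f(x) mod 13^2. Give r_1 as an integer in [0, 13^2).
r_1 = 24 (mod 169)

Hensel's recurrence: r_{i+1} = r_i − f(r_i)·(f′(r_i))^{-1} mod 13^{i+2}, with f′(x) = 2x. Iterate:
  r_0 = 11 (mod 13)
  r_1 = 24 (mod 169)
Final: r_1 = 24, and one checks f(r_1) ≡ 0 mod 13^2.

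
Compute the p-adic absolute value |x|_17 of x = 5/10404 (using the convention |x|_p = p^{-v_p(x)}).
|5/10404|_17 = 289

Step 1 — compute v_17(x) by factoring powers of 17 out of the numerator and denominator: v_17(5/10404) = -2. Step 2 — apply |x|_p = p^{-v_p(x)} = 17^{2} = 289.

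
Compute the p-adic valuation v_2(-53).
v_2(-53) = 0

v_2(n) is the largest exponent k such that 2^k divides n. Factor out: -53 = -2^0 · 53. (Sign doesn't affect v_p.) So v_2(-53) = 0.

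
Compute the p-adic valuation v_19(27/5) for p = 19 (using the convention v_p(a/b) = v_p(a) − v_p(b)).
v_19(27/5) = 0

Factor powers of 19 from the numerator and denominator of the reduced fraction: 27 = 19^0 · 27 and 5 = 19^0 · 5. Apply v_p(a/b) = v_p(a) − v_p(b): v_19(27/5) = 0 − 0 = 0.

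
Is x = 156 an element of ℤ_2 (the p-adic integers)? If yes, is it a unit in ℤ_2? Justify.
x ∈ ℤ_2 but not a unit; v_2(x) = 2 > 0

ℤ_2 = {x ∈ ℚ_2 : v_2(x) ≥ 0} and ℤ_2^× = {x ∈ ℤ_2 : v_2(x) = 0}. Here v_2(156) = v_2(num) − v_2(den) = 2; compare against these criteria.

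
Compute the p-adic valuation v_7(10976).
v_7(10976) = 3

v_7(n) is the largest exponent k such that 7^k divides n. Factor out: 10976 = 7^3 · 32. (Sign doesn't affect v_p.) So v_7(10976) = 3.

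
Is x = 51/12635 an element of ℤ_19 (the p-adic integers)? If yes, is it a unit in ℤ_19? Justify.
x ∉ ℤ_19 (v_19(x) = -2 < 0)

ℤ_19 = {x ∈ ℚ_19 : v_19(x) ≥ 0} and ℤ_19^× = {x ∈ ℤ_19 : v_19(x) = 0}. Here v_19(51/12635) = v_19(num) − v_19(den) = -2; compare against these criteria.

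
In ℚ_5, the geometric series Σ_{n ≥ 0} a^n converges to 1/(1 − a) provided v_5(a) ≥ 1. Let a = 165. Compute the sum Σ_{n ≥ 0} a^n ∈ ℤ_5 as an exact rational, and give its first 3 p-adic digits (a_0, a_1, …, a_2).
Σ a^n = 1/(1 − a) = -1/164;  first 3 digits = (1, 3, 0)

v_5(a) = 1 ≥ 1, so the series converges in ℤ_5 to 1/(1 − a) = 1/(1 − 165) = -1/164. Expand this rational in ℤ_5: compute digits iteratively via d_i = x_i mod 5, x_{i+1} = (x_i − d_i)/5. The first 3 digits are (1, 3, 0).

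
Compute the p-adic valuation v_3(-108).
v_3(-108) = 3

v_3(n) is the largest exponent k such that 3^k divides n. Factor out: -108 = -3^3 · 4. (Sign doesn't affect v_p.) So v_3(-108) = 3.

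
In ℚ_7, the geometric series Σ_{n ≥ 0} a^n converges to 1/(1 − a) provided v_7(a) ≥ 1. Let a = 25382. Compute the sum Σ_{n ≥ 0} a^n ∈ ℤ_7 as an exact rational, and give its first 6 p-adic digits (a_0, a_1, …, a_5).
Σ a^n = 1/(1 − a) = -1/25381;  first 6 digits = (1, 0, 0, 4, 3, 1)

v_7(a) = 3 ≥ 1, so the series converges in ℤ_7 to 1/(1 − a) = 1/(1 − 25382) = -1/25381. Expand this rational in ℤ_7: compute digits iteratively via d_i = x_i mod 7, x_{i+1} = (x_i − d_i)/7. The first 6 digits are (1, 0, 0, 4, 3, 1).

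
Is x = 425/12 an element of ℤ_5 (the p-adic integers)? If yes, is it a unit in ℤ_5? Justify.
x ∈ ℤ_5 but not a unit; v_5(x) = 2 > 0

ℤ_5 = {x ∈ ℚ_5 : v_5(x) ≥ 0} and ℤ_5^× = {x ∈ ℤ_5 : v_5(x) = 0}. Here v_5(425/12) = v_5(num) − v_5(den) = 2; compare against these criteria.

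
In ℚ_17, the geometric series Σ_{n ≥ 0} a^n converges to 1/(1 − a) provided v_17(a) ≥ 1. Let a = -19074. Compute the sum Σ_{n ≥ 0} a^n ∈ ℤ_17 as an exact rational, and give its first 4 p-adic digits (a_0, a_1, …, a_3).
Σ a^n = 1/(1 − a) = 1/19075;  first 4 digits = (1, 0, 2, 13)

v_17(a) = 2 ≥ 1, so the series converges in ℤ_17 to 1/(1 − a) = 1/(1 − (-19074)) = 1/19075. Expand this rational in ℤ_17: compute digits iteratively via d_i = x_i mod 17, x_{i+1} = (x_i − d_i)/17. The first 4 digits are (1, 0, 2, 13).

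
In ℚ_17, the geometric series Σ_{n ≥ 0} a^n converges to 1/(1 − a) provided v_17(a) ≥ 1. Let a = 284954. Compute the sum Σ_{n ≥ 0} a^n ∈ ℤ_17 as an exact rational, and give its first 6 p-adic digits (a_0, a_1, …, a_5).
Σ a^n = 1/(1 − a) = -1/284953;  first 6 digits = (1, 0, 0, 7, 3, 0)

v_17(a) = 3 ≥ 1, so the series converges in ℤ_17 to 1/(1 − a) = 1/(1 − 284954) = -1/284953. Expand this rational in ℤ_17: compute digits iteratively via d_i = x_i mod 17, x_{i+1} = (x_i − d_i)/17. The first 6 digits are (1, 0, 0, 7, 3, 0).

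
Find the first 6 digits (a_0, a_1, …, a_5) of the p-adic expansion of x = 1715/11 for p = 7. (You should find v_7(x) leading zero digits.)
(a_0, …, a_5) = (0, 0, 0, 3, 6, 1)

v_7(1715/11) = 3, so a_0 = ... = a_2 = 0. Factor out: x = 7^3 · u with u = 5/11 a unit in ℤ_7. Expand u iteratively via a_{v+i} = u_i mod 7, u_{i+1} = (u_i − a_{v+i})/7:
  u_0 = 5/11;  a_3 = 3;  u_1 = (u_0 − 3)/7 = -4/11
  u_1 = -4/11;  a_4 = 6;  u_2 = (u_1 − 6)/7 = -10/11
  u_2 = -10/11;  a_5 = 1;  u_3 = (u_2 − 1)/7 = -3/11
Digits: (0, 0, 0, 3, 6, 1).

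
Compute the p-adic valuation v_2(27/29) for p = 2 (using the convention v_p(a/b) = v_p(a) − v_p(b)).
v_2(27/29) = 0

Factor powers of 2 from the numerator and denominator of the reduced fraction: 27 = 2^0 · 27 and 29 = 2^0 · 29. Apply v_p(a/b) = v_p(a) − v_p(b): v_2(27/29) = 0 − 0 = 0.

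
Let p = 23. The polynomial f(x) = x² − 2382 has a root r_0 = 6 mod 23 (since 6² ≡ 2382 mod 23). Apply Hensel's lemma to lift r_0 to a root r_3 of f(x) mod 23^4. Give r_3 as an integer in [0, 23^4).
r_3 = 33264 (mod 279841)

Hensel's recurrence: r_{i+1} = r_i − f(r_i)·(f′(r_i))^{-1} mod 23^{i+2}, with f′(x) = 2x. Iterate:
  r_0 = 6 (mod 23)
  r_1 = 466 (mod 529)
  r_2 = 8930 (mod 12167)
  r_3 = 33264 (mod 279841)
Final: r_3 = 33264, and one checks f(r_3) ≡ 0 mod 23^4.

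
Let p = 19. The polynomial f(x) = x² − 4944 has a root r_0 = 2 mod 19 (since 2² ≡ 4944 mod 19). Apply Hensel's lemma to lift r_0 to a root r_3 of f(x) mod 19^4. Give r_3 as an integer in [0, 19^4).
r_3 = 91487 (mod 130321)

Hensel's recurrence: r_{i+1} = r_i − f(r_i)·(f′(r_i))^{-1} mod 19^{i+2}, with f′(x) = 2x. Iterate:
  r_0 = 2 (mod 19)
  r_1 = 154 (mod 361)
  r_2 = 2320 (mod 6859)
  r_3 = 91487 (mod 130321)
Final: r_3 = 91487, and one checks f(r_3) ≡ 0 mod 19^4.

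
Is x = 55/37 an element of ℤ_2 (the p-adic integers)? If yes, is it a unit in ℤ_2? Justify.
x ∈ ℤ_2^× (unit); v_2(x) = 0

ℤ_2 = {x ∈ ℚ_2 : v_2(x) ≥ 0} and ℤ_2^× = {x ∈ ℤ_2 : v_2(x) = 0}. Here v_2(55/37) = v_2(num) − v_2(den) = 0; compare against these criteria.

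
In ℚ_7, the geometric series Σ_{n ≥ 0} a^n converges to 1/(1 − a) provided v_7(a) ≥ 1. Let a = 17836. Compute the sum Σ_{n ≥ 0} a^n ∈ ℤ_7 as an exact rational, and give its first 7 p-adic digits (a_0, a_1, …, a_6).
Σ a^n = 1/(1 − a) = -1/17835;  first 7 digits = (1, 0, 0, 3, 0, 1, 2)

v_7(a) = 3 ≥ 1, so the series converges in ℤ_7 to 1/(1 − a) = 1/(1 − 17836) = -1/17835. Expand this rational in ℤ_7: compute digits iteratively via d_i = x_i mod 7, x_{i+1} = (x_i − d_i)/7. The first 7 digits are (1, 0, 0, 3, 0, 1, 2).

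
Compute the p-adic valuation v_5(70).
v_5(70) = 1

v_5(n) is the largest exponent k such that 5^k divides n. Factor out: 70 = 5^1 · 14. (Sign doesn't affect v_p.) So v_5(70) = 1.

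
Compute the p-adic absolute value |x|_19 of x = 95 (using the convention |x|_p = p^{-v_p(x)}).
|95|_19 = 1/19

Step 1 — compute v_19(x) by factoring powers of 19 out of the numerator and denominator: v_19(95) = 1. Step 2 — apply |x|_p = p^{-v_p(x)} = 19^{-1} = 1/19.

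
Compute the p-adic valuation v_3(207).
v_3(207) = 2

v_3(n) is the largest exponent k such that 3^k divides n. Factor out: 207 = 3^2 · 23. (Sign doesn't affect v_p.) So v_3(207) = 2.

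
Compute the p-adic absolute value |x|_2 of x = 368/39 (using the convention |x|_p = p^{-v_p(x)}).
|368/39|_2 = 1/16

Step 1 — compute v_2(x) by factoring powers of 2 out of the numerator and denominator: v_2(368/39) = 4. Step 2 — apply |x|_p = p^{-v_p(x)} = 2^{-4} = 1/16.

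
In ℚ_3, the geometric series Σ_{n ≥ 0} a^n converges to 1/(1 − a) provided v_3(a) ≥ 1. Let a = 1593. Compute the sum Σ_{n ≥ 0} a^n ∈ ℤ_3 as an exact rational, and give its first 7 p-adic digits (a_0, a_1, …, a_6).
Σ a^n = 1/(1 − a) = -1/1592;  first 7 digits = (1, 0, 0, 2, 1, 0, 0)

v_3(a) = 3 ≥ 1, so the series converges in ℤ_3 to 1/(1 − a) = 1/(1 − 1593) = -1/1592. Expand this rational in ℤ_3: compute digits iteratively via d_i = x_i mod 3, x_{i+1} = (x_i − d_i)/3. The first 7 digits are (1, 0, 0, 2, 1, 0, 0).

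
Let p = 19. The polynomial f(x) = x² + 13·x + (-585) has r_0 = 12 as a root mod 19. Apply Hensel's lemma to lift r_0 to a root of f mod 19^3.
r_2 = 1532 (mod 6859)

Hensel: r_{i+1} = r_i − f(r_i)·(f′(r_i))^{-1} mod 19^{i+2}, f′(x) = 2x + 13. Iterate:
  r_0 = 12 (mod 19)
  r_1 = 88 (mod 361)
  r_2 = 1532 (mod 6859)
Final: r = 1532 satisfies f(r) ≡ 0 mod 19^3.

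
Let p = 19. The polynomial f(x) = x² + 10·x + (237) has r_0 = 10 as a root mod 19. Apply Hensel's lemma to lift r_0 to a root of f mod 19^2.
r_1 = 200 (mod 361)

Hensel: r_{i+1} = r_i − f(r_i)·(f′(r_i))^{-1} mod 19^{i+2}, f′(x) = 2x + 10. Iterate:
  r_0 = 10 (mod 19)
  r_1 = 200 (mod 361)
Final: r = 200 satisfies f(r) ≡ 0 mod 19^2.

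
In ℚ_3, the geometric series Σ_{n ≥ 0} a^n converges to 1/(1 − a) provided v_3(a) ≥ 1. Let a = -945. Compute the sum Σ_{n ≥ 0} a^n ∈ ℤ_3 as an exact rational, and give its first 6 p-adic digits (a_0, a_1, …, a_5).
Σ a^n = 1/(1 − a) = 1/946;  first 6 digits = (1, 0, 0, 1, 0, 2)

v_3(a) = 3 ≥ 1, so the series converges in ℤ_3 to 1/(1 − a) = 1/(1 − (-945)) = 1/946. Expand this rational in ℤ_3: compute digits iteratively via d_i = x_i mod 3, x_{i+1} = (x_i − d_i)/3. The first 6 digits are (1, 0, 0, 1, 0, 2).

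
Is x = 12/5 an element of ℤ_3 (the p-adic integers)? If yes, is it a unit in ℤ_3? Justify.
x ∈ ℤ_3 but not a unit; v_3(x) = 1 > 0

ℤ_3 = {x ∈ ℚ_3 : v_3(x) ≥ 0} and ℤ_3^× = {x ∈ ℤ_3 : v_3(x) = 0}. Here v_3(12/5) = v_3(num) − v_3(den) = 1; compare against these criteria.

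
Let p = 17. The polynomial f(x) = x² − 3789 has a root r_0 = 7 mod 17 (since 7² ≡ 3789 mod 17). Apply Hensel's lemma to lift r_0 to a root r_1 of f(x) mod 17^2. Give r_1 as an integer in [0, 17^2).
r_1 = 109 (mod 289)

Hensel's recurrence: r_{i+1} = r_i − f(r_i)·(f′(r_i))^{-1} mod 17^{i+2}, with f′(x) = 2x. Iterate:
  r_0 = 7 (mod 17)
  r_1 = 109 (mod 289)
Final: r_1 = 109, and one checks f(r_1) ≡ 0 mod 17^2.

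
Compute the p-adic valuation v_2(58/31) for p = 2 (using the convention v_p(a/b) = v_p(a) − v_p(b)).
v_2(58/31) = 1

Factor powers of 2 from the numerator and denominator of the reduced fraction: 58 = 2^1 · 29 and 31 = 2^0 · 31. Apply v_p(a/b) = v_p(a) − v_p(b): v_2(58/31) = 1 − 0 = 1.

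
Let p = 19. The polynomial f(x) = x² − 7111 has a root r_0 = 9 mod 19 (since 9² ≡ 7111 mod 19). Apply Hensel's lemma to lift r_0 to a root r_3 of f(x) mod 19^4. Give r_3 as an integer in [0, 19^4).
r_3 = 94420 (mod 130321)

Hensel's recurrence: r_{i+1} = r_i − f(r_i)·(f′(r_i))^{-1} mod 19^{i+2}, with f′(x) = 2x. Iterate:
  r_0 = 9 (mod 19)
  r_1 = 199 (mod 361)
  r_2 = 5253 (mod 6859)
  r_3 = 94420 (mod 130321)
Final: r_3 = 94420, and one checks f(r_3) ≡ 0 mod 19^4.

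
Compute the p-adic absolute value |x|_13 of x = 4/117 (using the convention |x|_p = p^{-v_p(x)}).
|4/117|_13 = 13

Step 1 — compute v_13(x) by factoring powers of 13 out of the numerator and denominator: v_13(4/117) = -1. Step 2 — apply |x|_p = p^{-v_p(x)} = 13^{1} = 13.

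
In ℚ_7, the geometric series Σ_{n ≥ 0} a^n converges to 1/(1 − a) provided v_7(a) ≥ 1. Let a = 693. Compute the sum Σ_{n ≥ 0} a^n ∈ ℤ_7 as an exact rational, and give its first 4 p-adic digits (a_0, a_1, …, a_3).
Σ a^n = 1/(1 − a) = -1/692;  first 4 digits = (1, 1, 1, 3)

v_7(a) = 1 ≥ 1, so the series converges in ℤ_7 to 1/(1 − a) = 1/(1 − 693) = -1/692. Expand this rational in ℤ_7: compute digits iteratively via d_i = x_i mod 7, x_{i+1} = (x_i − d_i)/7. The first 4 digits are (1, 1, 1, 3).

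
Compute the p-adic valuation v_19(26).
v_19(26) = 0

v_19(n) is the largest exponent k such that 19^k divides n. Factor out: 26 = 19^0 · 26. (Sign doesn't affect v_p.) So v_19(26) = 0.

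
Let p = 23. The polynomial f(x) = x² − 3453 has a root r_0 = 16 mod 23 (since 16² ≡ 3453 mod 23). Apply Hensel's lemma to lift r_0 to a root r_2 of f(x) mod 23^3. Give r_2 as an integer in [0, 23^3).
r_2 = 7307 (mod 12167)

Hensel's recurrence: r_{i+1} = r_i − f(r_i)·(f′(r_i))^{-1} mod 23^{i+2}, with f′(x) = 2x. Iterate:
  r_0 = 16 (mod 23)
  r_1 = 430 (mod 529)
  r_2 = 7307 (mod 12167)
Final: r_2 = 7307, and one checks f(r_2) ≡ 0 mod 23^3.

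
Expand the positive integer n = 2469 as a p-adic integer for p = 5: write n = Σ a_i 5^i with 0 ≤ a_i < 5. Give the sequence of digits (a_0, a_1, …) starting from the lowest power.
(a_0, a_1, …) = (4, 3, 3, 4, 3)

Repeated division by 5 gives the digits low-to-high: 2469 = 4 + 3·5^1 + 3·5^2 + 4·5^3 + 3·5^4. Digit sequence: (4, 3, 3, 4, 3).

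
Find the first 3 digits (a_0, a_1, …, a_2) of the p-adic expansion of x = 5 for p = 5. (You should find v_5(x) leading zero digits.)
(a_0, …, a_2) = (0, 1, 0)

v_5(5) = 1, so a_0 = ... = a_0 = 0. Factor out: x = 5^1 · u with u = 1 a unit in ℤ_5. Expand u iteratively via a_{v+i} = u_i mod 5, u_{i+1} = (u_i − a_{v+i})/5:
  u_0 = 1;  a_1 = 1;  u_1 = (u_0 − 1)/5 = 0
  u_1 = 0;  a_2 = 0;  u_2 = (u_1 − 0)/5 = 0
Digits: (0, 1, 0).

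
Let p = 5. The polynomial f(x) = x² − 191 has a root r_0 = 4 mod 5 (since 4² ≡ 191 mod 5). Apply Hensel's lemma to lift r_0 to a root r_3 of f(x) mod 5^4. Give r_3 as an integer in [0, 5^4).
r_3 = 104 (mod 625)

Hensel's recurrence: r_{i+1} = r_i − f(r_i)·(f′(r_i))^{-1} mod 5^{i+2}, with f′(x) = 2x. Iterate:
  r_0 = 4 (mod 5)
  r_1 = 4 (mod 25)
  r_2 = 104 (mod 125)
  r_3 = 104 (mod 625)
Final: r_3 = 104, and one checks f(r_3) ≡ 0 mod 5^4.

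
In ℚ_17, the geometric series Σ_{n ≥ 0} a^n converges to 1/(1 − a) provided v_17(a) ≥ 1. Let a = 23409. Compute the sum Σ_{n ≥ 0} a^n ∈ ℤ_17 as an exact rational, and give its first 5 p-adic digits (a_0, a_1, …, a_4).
Σ a^n = 1/(1 − a) = -1/23408;  first 5 digits = (1, 0, 13, 4, 16)

v_17(a) = 2 ≥ 1, so the series converges in ℤ_17 to 1/(1 − a) = 1/(1 − 23409) = -1/23408. Expand this rational in ℤ_17: compute digits iteratively via d_i = x_i mod 17, x_{i+1} = (x_i − d_i)/17. The first 5 digits are (1, 0, 13, 4, 16).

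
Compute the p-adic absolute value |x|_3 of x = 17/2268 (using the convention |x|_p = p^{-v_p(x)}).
|17/2268|_3 = 81

Step 1 — compute v_3(x) by factoring powers of 3 out of the numerator and denominator: v_3(17/2268) = -4. Step 2 — apply |x|_p = p^{-v_p(x)} = 3^{4} = 81.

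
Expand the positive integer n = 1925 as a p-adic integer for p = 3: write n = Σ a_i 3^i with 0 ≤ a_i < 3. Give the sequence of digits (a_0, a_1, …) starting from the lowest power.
(a_0, a_1, …) = (2, 2, 0, 2, 2, 1, 2)

Repeated division by 3 gives the digits low-to-high: 1925 = 2 + 2·3^1 + 2·3^3 + 2·3^4 + 1·3^5 + 2·3^6. Digit sequence: (2, 2, 0, 2, 2, 1, 2).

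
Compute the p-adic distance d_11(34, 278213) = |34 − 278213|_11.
d_11(34, 278213) = 1/14641

Step 1 — x − y = 34 − 278213 = -278179. Step 2 — v_11(-278179) = 4 (factor: -278179 = −(11^4 · 19); the sign does not affect v_p). Step 3 — |x − y|_11 = 11^{-4} = 1/14641.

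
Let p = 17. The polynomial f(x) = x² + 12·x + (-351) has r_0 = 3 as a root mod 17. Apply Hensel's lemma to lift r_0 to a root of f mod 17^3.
r_2 = 4644 (mod 4913)

Hensel: r_{i+1} = r_i − f(r_i)·(f′(r_i))^{-1} mod 17^{i+2}, f′(x) = 2x + 12. Iterate:
  r_0 = 3 (mod 17)
  r_1 = 20 (mod 289)
  r_2 = 4644 (mod 4913)
Final: r = 4644 satisfies f(r) ≡ 0 mod 17^3.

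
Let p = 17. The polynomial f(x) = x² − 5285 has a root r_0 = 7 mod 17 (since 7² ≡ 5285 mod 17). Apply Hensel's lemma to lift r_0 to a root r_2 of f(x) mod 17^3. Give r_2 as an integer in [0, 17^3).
r_2 = 4427 (mod 4913)

Hensel's recurrence: r_{i+1} = r_i − f(r_i)·(f′(r_i))^{-1} mod 17^{i+2}, with f′(x) = 2x. Iterate:
  r_0 = 7 (mod 17)
  r_1 = 92 (mod 289)
  r_2 = 4427 (mod 4913)
Final: r_2 = 4427, and one checks f(r_2) ≡ 0 mod 17^3.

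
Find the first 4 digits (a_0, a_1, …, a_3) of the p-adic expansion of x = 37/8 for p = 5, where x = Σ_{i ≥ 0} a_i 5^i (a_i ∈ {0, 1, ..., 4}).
(a_0, …, a_3) = (4, 2, 4, 1)

v_5(37/8) = 0 (numerator and denominator both coprime to 5), so x ∈ ℤ_5^×. Compute digits iteratively via a_i = x_i mod 5, x_{i+1} = (x_i − a_i)/5, with x_0 = x:
  x_0 = 37/8;  a_0 = 4;  x_1 = (x_0 − 4)/5 = 1/8
  x_1 = 1/8;  a_1 = 2;  x_2 = (x_1 − 2)/5 = -3/8
  x_2 = -3/8;  a_2 = 4;  x_3 = (x_2 − 4)/5 = -7/8
  x_3 = -7/8;  a_3 = 1;  x_4 = (x_3 − 1)/5 = -3/8
Digits: (4, 2, 4, 1).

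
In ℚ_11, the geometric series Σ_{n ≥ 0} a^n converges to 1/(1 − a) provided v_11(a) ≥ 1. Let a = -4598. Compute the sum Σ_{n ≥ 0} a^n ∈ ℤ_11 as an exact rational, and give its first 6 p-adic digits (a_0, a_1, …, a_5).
Σ a^n = 1/(1 − a) = 1/4599;  first 6 digits = (1, 0, 6, 7, 2, 10)

v_11(a) = 2 ≥ 1, so the series converges in ℤ_11 to 1/(1 − a) = 1/(1 − (-4598)) = 1/4599. Expand this rational in ℤ_11: compute digits iteratively via d_i = x_i mod 11, x_{i+1} = (x_i − d_i)/11. The first 6 digits are (1, 0, 6, 7, 2, 10).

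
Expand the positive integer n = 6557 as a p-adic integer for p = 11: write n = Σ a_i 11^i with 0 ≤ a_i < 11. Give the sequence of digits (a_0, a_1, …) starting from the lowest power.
(a_0, a_1, …) = (1, 2, 10, 4)

Repeated division by 11 gives the digits low-to-high: 6557 = 1 + 2·11^1 + 10·11^2 + 4·11^3. Digit sequence: (1, 2, 10, 4).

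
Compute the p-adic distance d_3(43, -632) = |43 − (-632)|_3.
d_3(43, -632) = 1/27

Step 1 — x − y = 43 − (-632) = 675. Step 2 — v_3(675) = 3 (factor: 675 = (3^3 · 25); the sign does not affect v_p). Step 3 — |x − y|_3 = 3^{-3} = 1/27.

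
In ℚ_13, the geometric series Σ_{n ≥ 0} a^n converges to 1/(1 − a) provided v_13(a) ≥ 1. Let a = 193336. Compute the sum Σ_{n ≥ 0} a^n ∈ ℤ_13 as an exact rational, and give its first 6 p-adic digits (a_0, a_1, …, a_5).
Σ a^n = 1/(1 − a) = -1/193335;  first 6 digits = (1, 0, 0, 10, 6, 0)

v_13(a) = 3 ≥ 1, so the series converges in ℤ_13 to 1/(1 − a) = 1/(1 − 193336) = -1/193335. Expand this rational in ℤ_13: compute digits iteratively via d_i = x_i mod 13, x_{i+1} = (x_i − d_i)/13. The first 6 digits are (1, 0, 0, 10, 6, 0).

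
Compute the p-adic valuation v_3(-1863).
v_3(-1863) = 4

v_3(n) is the largest exponent k such that 3^k divides n. Factor out: -1863 = -3^4 · 23. (Sign doesn't affect v_p.) So v_3(-1863) = 4.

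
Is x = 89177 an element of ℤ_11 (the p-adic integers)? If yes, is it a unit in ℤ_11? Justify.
x ∈ ℤ_11 but not a unit; v_11(x) = 3 > 0

ℤ_11 = {x ∈ ℚ_11 : v_11(x) ≥ 0} and ℤ_11^× = {x ∈ ℤ_11 : v_11(x) = 0}. Here v_11(89177) = v_11(num) − v_11(den) = 3; compare against these criteria.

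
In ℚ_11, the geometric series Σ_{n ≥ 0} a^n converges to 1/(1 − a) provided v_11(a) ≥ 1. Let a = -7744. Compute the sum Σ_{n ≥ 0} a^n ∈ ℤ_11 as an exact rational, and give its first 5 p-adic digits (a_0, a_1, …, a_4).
Σ a^n = 1/(1 − a) = 1/7745;  first 5 digits = (1, 0, 2, 5, 3)

v_11(a) = 2 ≥ 1, so the series converges in ℤ_11 to 1/(1 − a) = 1/(1 − (-7744)) = 1/7745. Expand this rational in ℤ_11: compute digits iteratively via d_i = x_i mod 11, x_{i+1} = (x_i − d_i)/11. The first 5 digits are (1, 0, 2, 5, 3).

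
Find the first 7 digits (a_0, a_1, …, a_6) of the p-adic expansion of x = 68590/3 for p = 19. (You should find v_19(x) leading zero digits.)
(a_0, …, a_6) = (0, 0, 0, 16, 12, 12, 12)

v_19(68590/3) = 3, so a_0 = ... = a_2 = 0. Factor out: x = 19^3 · u with u = 10/3 a unit in ℤ_19. Expand u iteratively via a_{v+i} = u_i mod 19, u_{i+1} = (u_i − a_{v+i})/19:
  u_0 = 10/3;  a_3 = 16;  u_1 = (u_0 − 16)/19 = -2/3
  u_1 = -2/3;  a_4 = 12;  u_2 = (u_1 − 12)/19 = -2/3
  u_2 = -2/3;  a_5 = 12;  u_3 = (u_2 − 12)/19 = -2/3
  u_3 = -2/3;  a_6 = 12;  u_4 = (u_3 − 12)/19 = -2/3
Digits: (0, 0, 0, 16, 12, 12, 12).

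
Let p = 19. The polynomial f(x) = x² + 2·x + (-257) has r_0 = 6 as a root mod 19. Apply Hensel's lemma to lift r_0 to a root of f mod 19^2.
r_1 = 253 (mod 361)

Hensel: r_{i+1} = r_i − f(r_i)·(f′(r_i))^{-1} mod 19^{i+2}, f′(x) = 2x + 2. Iterate:
  r_0 = 6 (mod 19)
  r_1 = 253 (mod 361)
Final: r = 253 satisfies f(r) ≡ 0 mod 19^2.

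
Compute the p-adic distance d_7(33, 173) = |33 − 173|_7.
d_7(33, 173) = 1/7

Step 1 — x − y = 33 − 173 = -140. Step 2 — v_7(-140) = 1 (factor: -140 = −(7^1 · 20); the sign does not affect v_p). Step 3 — |x − y|_7 = 7^{-1} = 1/7.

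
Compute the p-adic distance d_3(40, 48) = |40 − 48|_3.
d_3(40, 48) = 1

Step 1 — x − y = 40 − 48 = -8. Step 2 — v_3(-8) = 0 (factor: -8 = −(3^0 · 8); the sign does not affect v_p). Step 3 — |x − y|_3 = 3^{0} = 1.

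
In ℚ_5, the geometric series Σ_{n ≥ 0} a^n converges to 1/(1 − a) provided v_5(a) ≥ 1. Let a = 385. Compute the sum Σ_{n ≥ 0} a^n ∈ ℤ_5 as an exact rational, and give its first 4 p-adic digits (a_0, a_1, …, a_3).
Σ a^n = 1/(1 − a) = -1/384;  first 4 digits = (1, 2, 4, 1)

v_5(a) = 1 ≥ 1, so the series converges in ℤ_5 to 1/(1 − a) = 1/(1 − 385) = -1/384. Expand this rational in ℤ_5: compute digits iteratively via d_i = x_i mod 5, x_{i+1} = (x_i − d_i)/5. The first 4 digits are (1, 2, 4, 1).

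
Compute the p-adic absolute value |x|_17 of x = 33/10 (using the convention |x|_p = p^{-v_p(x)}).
|33/10|_17 = 1

Step 1 — compute v_17(x) by factoring powers of 17 out of the numerator and denominator: v_17(33/10) = 0. Step 2 — apply |x|_p = p^{-v_p(x)} = 17^{0} = 1.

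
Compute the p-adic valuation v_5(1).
v_5(1) = 0

v_5(n) is the largest exponent k such that 5^k divides n. Factor out: 1 = 5^0 · 1. (Sign doesn't affect v_p.) So v_5(1) = 0.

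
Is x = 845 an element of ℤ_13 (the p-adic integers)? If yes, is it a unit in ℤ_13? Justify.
x ∈ ℤ_13 but not a unit; v_13(x) = 2 > 0

ℤ_13 = {x ∈ ℚ_13 : v_13(x) ≥ 0} and ℤ_13^× = {x ∈ ℤ_13 : v_13(x) = 0}. Here v_13(845) = v_13(num) − v_13(den) = 2; compare against these criteria.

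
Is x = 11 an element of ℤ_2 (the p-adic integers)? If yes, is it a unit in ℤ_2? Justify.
x ∈ ℤ_2^× (unit); v_2(x) = 0

ℤ_2 = {x ∈ ℚ_2 : v_2(x) ≥ 0} and ℤ_2^× = {x ∈ ℤ_2 : v_2(x) = 0}. Here v_2(11) = v_2(num) − v_2(den) = 0; compare against these criteria.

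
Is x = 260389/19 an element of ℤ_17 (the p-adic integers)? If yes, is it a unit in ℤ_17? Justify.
x ∈ ℤ_17 but not a unit; v_17(x) = 3 > 0

ℤ_17 = {x ∈ ℚ_17 : v_17(x) ≥ 0} and ℤ_17^× = {x ∈ ℤ_17 : v_17(x) = 0}. Here v_17(260389/19) = v_17(num) − v_17(den) = 3; compare against these criteria.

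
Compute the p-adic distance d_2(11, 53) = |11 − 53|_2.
d_2(11, 53) = 1/2

Step 1 — x − y = 11 − 53 = -42. Step 2 — v_2(-42) = 1 (factor: -42 = −(2^1 · 21); the sign does not affect v_p). Step 3 — |x − y|_2 = 2^{-1} = 1/2.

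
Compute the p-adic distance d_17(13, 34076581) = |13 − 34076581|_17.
d_17(13, 34076581) = 1/1419857

Step 1 — x − y = 13 − 34076581 = -34076568. Step 2 — v_17(-34076568) = 5 (factor: -34076568 = −(17^5 · 24); the sign does not affect v_p). Step 3 — |x − y|_17 = 17^{-5} = 1/1419857.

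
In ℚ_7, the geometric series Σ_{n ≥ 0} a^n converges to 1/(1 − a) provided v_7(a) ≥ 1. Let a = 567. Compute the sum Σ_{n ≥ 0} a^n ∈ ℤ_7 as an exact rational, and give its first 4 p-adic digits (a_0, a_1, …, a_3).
Σ a^n = 1/(1 − a) = -1/566;  first 4 digits = (1, 4, 6, 1)

v_7(a) = 1 ≥ 1, so the series converges in ℤ_7 to 1/(1 − a) = 1/(1 − 567) = -1/566. Expand this rational in ℤ_7: compute digits iteratively via d_i = x_i mod 7, x_{i+1} = (x_i − d_i)/7. The first 4 digits are (1, 4, 6, 1).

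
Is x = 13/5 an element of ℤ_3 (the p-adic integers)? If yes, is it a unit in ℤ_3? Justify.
x ∈ ℤ_3^× (unit); v_3(x) = 0

ℤ_3 = {x ∈ ℚ_3 : v_3(x) ≥ 0} and ℤ_3^× = {x ∈ ℤ_3 : v_3(x) = 0}. Here v_3(13/5) = v_3(num) − v_3(den) = 0; compare against these criteria.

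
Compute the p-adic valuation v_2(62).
v_2(62) = 1

v_2(n) is the largest exponent k such that 2^k divides n. Factor out: 62 = 2^1 · 31. (Sign doesn't affect v_p.) So v_2(62) = 1.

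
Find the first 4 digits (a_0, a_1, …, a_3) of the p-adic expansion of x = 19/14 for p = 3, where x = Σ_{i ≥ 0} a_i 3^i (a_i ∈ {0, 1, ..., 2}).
(a_0, …, a_3) = (2, 0, 1, 2)

v_3(19/14) = 0 (numerator and denominator both coprime to 3), so x ∈ ℤ_3^×. Compute digits iteratively via a_i = x_i mod 3, x_{i+1} = (x_i − a_i)/3, with x_0 = x:
  x_0 = 19/14;  a_0 = 2;  x_1 = (x_0 − 2)/3 = -3/14
  x_1 = -3/14;  a_1 = 0;  x_2 = (x_1 − 0)/3 = -1/14
  x_2 = -1/14;  a_2 = 1;  x_3 = (x_2 − 1)/3 = -5/14
  x_3 = -5/14;  a_3 = 2;  x_4 = (x_3 − 2)/3 = -11/14
Digits: (2, 0, 1, 2).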